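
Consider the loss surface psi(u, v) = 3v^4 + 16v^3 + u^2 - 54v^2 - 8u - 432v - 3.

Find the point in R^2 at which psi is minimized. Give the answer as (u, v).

psi(u,v) separates as P(u) + Q(v) − 3, so its minimum is min P + min Q − 3.
P'(u) = 2u - 8 vanishes at u ∈ {4}; Q'(v) = 12(v - 3)(v + 3)(v + 4) vanishes at v ∈ {-4, -3, 3}.
Local minima of P (where P''>0): P(4)=-16. Local minima of Q: Q(-4)=608, Q(3)=-1107.
So the global minimum of psi is P(4) + Q(3) − 3 = -16 − 1107 − 3 = -1126, attained at (4, 3).

(4, 3)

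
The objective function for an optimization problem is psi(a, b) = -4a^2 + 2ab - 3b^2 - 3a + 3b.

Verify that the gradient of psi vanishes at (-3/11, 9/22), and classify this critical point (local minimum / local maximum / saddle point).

∇psi = (-8a + 2b - 3, 2a - 6b + 3); substituting (-3/11, 9/22) gives ∇psi = (0, 0), so (-3/11, 9/22) is indeed a critical point.
The Hessian of psi is constant: H = [[-8, 2], [2, -6]].
det(H) = (-8)·(-6) − 2² = 44.
det(H) > 0 and tr(H) = -14 < 0, so H is negative definite and the point is a local maximum.

local maximum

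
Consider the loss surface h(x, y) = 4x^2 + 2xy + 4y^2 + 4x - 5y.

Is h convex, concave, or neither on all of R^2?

h is quadratic, so its Hessian is the constant matrix H = [[8, 2], [2, 8]].
det(H) = 60, tr(H) = 16.
det(H) > 0 and tr(H) > 0, so H is positive definite everywhere: convex.

convex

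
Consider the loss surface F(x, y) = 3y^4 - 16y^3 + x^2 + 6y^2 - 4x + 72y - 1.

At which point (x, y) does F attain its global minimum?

(2, -1)

F(x,y) separates as P(x) + Q(y) − 1, so its minimum is min P + min Q − 1.
P'(x) = 2x - 4 vanishes at x ∈ {2}; Q'(y) = 12(y - 3)(y - 2)(y + 1) vanishes at y ∈ {-1, 2, 3}.
Local minima of P (where P''>0): P(2)=-4. Local minima of Q: Q(-1)=-47, Q(3)=81.
So the global minimum of F is P(2) + Q(-1) − 1 = -4 − 47 − 1 = -52, attained at (2, -1).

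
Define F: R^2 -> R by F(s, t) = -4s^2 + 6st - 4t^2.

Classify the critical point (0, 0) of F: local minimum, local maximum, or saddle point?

local maximum

The Hessian of F is constant: H = [[-8, 6], [6, -8]].
det(H) = (-8)·(-8) − 6² = 28.
det(H) > 0 and tr(H) = -16 < 0, so H is negative definite and the point is a local maximum.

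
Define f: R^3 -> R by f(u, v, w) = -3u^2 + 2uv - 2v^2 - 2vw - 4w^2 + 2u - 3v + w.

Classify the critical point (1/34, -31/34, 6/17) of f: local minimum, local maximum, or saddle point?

The Hessian is constant: H = [[-6, 2, 0], [2, -4, -2], [0, -2, -8]].
Leading principal minors: Δ₁ = -6, Δ₂ = 20, Δ₃ = -136.
The minors alternate sign starting negative (−, +, −), so H is negative definite: a local maximum.

local maximum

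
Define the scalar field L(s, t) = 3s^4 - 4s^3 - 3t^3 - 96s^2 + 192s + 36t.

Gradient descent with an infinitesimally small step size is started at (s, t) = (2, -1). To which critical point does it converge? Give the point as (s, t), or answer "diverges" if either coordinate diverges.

(4, -2)

L is separable, so gradient descent decouples: s follows -∂L/∂s, t follows -∂L/∂t.
∂L/∂s = 12(s - 4)(s - 1)(s + 4); at s=2 this is -144, so s increases.
∂L/∂t = -9(t - 2)(t + 2); at t=-1 this is 27, so t decreases.
s converges to its nearest critical value 4 (a local min of the s-part); t converges to -2. The iterate converges to (4, -2).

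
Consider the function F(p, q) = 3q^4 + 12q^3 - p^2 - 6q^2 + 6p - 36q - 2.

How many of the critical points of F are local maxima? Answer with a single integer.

1

F separates as a function of p plus a function of q, so ∇F=0 decouples.
∂F/∂p = -2(p - 3) = 0 at p ∈ {3}; ∂F/∂q = 12(q - 1)(q + 1)(q + 3) = 0 at q ∈ {-3, -1, 1}.
The Hessian is diagonal: diag(F_pp, F_qq). Second derivatives: F_pp(3)=-2; F_qq(-3)=96, F_qq(-1)=-48, F_qq(1)=96.
Local maxima occur where both diagonal entries negative: (3, -1). Count: 1.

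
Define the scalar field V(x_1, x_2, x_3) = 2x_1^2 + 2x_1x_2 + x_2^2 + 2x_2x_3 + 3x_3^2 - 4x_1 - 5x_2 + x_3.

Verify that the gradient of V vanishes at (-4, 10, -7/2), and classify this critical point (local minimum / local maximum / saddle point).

∇V = (4x_1 + 2x_2 - 4, 2x_1 + 2x_2 + 2x_3 - 5, 2x_2 + 6x_3 + 1); substituting (-4, 10, -7/2) gives ∇V = (0, 0, 0), so (-4, 10, -7/2) is indeed a critical point.
The Hessian is constant: H = [[4, 2, 0], [2, 2, 2], [0, 2, 6]].
Leading principal minors: Δ₁ = 4, Δ₂ = 4, Δ₃ = 8.
All leading minors are positive, so H is positive definite: a local minimum.

local minimum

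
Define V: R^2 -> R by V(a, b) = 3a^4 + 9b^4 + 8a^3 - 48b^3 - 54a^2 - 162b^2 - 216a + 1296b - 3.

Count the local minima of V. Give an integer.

V separates as a function of a plus a function of b, so ∇V=0 decouples.
∂V/∂a = 12(a - 3)(a + 2)(a + 3) = 0 at a ∈ {-3, -2, 3}; ∂V/∂b = 36(b - 4)(b - 3)(b + 3) = 0 at b ∈ {-3, 3, 4}.
The Hessian is diagonal: diag(V_aa, V_bb). Second derivatives: V_aa(-3)=72, V_aa(-2)=-60, V_aa(3)=360; V_bb(-3)=1512, V_bb(3)=-216, V_bb(4)=252.
Local minima occur where both diagonal entries positive: (-3, -3), (-3, 4), (3, -3), (3, 4). Count: 4.

4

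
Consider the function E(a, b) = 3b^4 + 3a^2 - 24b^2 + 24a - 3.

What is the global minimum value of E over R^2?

-99

E(a,b) separates as P(a) + Q(b) − 3, so its minimum is min P + min Q − 3.
P'(a) = 6a + 24 vanishes at a ∈ {-4}; Q'(b) = 12b(b - 2)(b + 2) vanishes at b ∈ {-2, 0, 2}.
Local minima of P (where P''>0): P(-4)=-48. Local minima of Q: Q(-2)=-48, Q(2)=-48.
So the global minimum of E is P(-4) + Q(-2) − 3 = -48 − 48 − 3 = -99, attained at (-4, -2).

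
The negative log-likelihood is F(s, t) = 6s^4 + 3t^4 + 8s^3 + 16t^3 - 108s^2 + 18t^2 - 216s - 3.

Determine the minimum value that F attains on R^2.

F(s,t) separates as P(s) + Q(t) − 3, so its minimum is min P + min Q − 3.
P'(s) = 24(s - 3)(s + 1)(s + 3) vanishes at s ∈ {-3, -1, 3}; Q'(t) = 12t(t + 1)(t + 3) vanishes at t ∈ {-3, -1, 0}.
Local minima of P (where P''>0): P(-3)=-54, P(3)=-918. Local minima of Q: Q(-3)=-27, Q(0)=0.
So the global minimum of F is P(3) + Q(-3) − 3 = -918 − 27 − 3 = -948, attained at (3, -3).

-948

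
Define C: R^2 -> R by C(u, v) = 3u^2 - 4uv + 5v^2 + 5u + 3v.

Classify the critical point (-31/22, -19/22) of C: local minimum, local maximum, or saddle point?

local minimum

The Hessian of C is constant: H = [[6, -4], [-4, 10]].
det(H) = 6·10 − (-4)² = 44.
det(H) > 0 and tr(H) = 16 > 0, so H is positive definite and the point is a local minimum.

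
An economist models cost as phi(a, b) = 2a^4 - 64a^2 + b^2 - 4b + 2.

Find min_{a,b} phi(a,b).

-514

phi(a,b) separates as P(a) + Q(b) + 2, so its minimum is min P + min Q + 2.
P'(a) = 8a(a - 4)(a + 4) vanishes at a ∈ {-4, 0, 4}; Q'(b) = 2b - 4 vanishes at b ∈ {2}.
Local minima of P (where P''>0): P(-4)=-512, P(4)=-512. Local minima of Q: Q(2)=-4.
So the global minimum of phi is P(-4) + Q(2) + 2 = -512 − 4 + 2 = -514, attained at (-4, 2).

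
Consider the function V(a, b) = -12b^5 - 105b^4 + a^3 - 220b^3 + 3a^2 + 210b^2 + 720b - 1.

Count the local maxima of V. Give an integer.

V separates as a function of a plus a function of b, so ∇V=0 decouples.
∂V/∂a = 3a(a + 2) = 0 at a ∈ {-2, 0}; ∂V/∂b = -60(b - 1)(b + 1)(b + 3)(b + 4) = 0 at b ∈ {-4, -3, -1, 1}.
The Hessian is diagonal: diag(V_aa, V_bb). Second derivatives: V_aa(-2)=-6, V_aa(0)=6; V_bb(-4)=900, V_bb(-3)=-480, V_bb(-1)=720, V_bb(1)=-2400.
Local maxima occur where both diagonal entries negative: (-2, -3), (-2, 1). Count: 2.

2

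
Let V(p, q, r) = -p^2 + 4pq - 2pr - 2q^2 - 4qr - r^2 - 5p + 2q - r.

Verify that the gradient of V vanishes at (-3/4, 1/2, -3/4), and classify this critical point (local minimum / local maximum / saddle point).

saddle point

∇V = (-2p + 4q - 2r - 5, 4p - 4q - 4r + 2, -2p - 4q - 2r - 1); substituting (-3/4, 1/2, -3/4) gives ∇V = (0, 0, 0), so (-3/4, 1/2, -3/4) is indeed a critical point.
The Hessian is constant: H = [[-2, 4, -2], [4, -4, -4], [-2, -4, -2]].
Leading principal minors: Δ₁ = -2, Δ₂ = -8, Δ₃ = 128.
The minors fit neither the all-positive nor the alternating-sign pattern, so H is indefinite: a saddle point.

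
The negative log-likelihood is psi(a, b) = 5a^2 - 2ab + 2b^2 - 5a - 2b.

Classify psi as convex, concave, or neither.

psi is quadratic, so its Hessian is the constant matrix H = [[10, -2], [-2, 4]].
det(H) = 36, tr(H) = 14.
det(H) > 0 and tr(H) > 0, so H is positive definite everywhere: convex.

convex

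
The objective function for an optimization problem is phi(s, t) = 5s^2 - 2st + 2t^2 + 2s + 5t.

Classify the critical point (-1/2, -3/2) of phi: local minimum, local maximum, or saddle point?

local minimum

The Hessian of phi is constant: H = [[10, -2], [-2, 4]].
det(H) = 10·4 − (-2)² = 36.
det(H) > 0 and tr(H) = 14 > 0, so H is positive definite and the point is a local minimum.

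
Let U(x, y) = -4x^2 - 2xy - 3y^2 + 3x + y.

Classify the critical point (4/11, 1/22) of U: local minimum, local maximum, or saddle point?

The Hessian of U is constant: H = [[-8, -2], [-2, -6]].
det(H) = (-8)·(-6) − (-2)² = 44.
det(H) > 0 and tr(H) = -14 < 0, so H is negative definite and the point is a local maximum.

local maximum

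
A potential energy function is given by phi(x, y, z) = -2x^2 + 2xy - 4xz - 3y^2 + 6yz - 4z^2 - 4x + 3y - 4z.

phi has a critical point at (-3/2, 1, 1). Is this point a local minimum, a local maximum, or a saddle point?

local maximum

The Hessian is constant: H = [[-4, 2, -4], [2, -6, 6], [-4, 6, -8]].
Leading principal minors: Δ₁ = -4, Δ₂ = 20, Δ₃ = -16.
The minors alternate sign starting negative (−, +, −), so H is negative definite: a local maximum.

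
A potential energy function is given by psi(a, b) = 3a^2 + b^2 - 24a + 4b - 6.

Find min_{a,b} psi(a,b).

-58

psi(a,b) separates as P(a) + Q(b) − 6, so its minimum is min P + min Q − 6.
P'(a) = 6a - 24 vanishes at a ∈ {4}; Q'(b) = 2b + 4 vanishes at b ∈ {-2}.
Local minima of P (where P''>0): P(4)=-48. Local minima of Q: Q(-2)=-4.
So the global minimum of psi is P(4) + Q(-2) − 6 = -48 − 4 − 6 = -58, attained at (4, -2).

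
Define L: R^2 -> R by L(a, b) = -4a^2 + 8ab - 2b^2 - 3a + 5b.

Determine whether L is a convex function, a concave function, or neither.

L is quadratic, so its Hessian is the constant matrix H = [[-8, 8], [8, -4]].
det(H) = -32, tr(H) = -12.
det(H) < 0, so H is indefinite: neither convex nor concave.

neither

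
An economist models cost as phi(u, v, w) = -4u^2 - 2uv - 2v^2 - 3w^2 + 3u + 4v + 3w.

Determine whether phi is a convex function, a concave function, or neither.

phi is quadratic, so its Hessian is the constant matrix H = [[-8, -2, 0], [-2, -4, 0], [0, 0, -6]].
Leading principal minors: -8, 28, -168.
Signs alternate −, +, − ⇒ H ≺ 0 ⇒ concave.

concave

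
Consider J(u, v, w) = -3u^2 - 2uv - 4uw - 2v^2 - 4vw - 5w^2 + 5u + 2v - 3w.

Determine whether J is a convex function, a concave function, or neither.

J is quadratic, so its Hessian is the constant matrix H = [[-6, -2, -4], [-2, -4, -4], [-4, -4, -10]].
Leading principal minors: -6, 20, -104.
Signs alternate −, +, − ⇒ H ≺ 0 ⇒ concave.

concave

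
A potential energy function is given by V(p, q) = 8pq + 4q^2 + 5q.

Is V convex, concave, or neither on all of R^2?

V is quadratic, so its Hessian is the constant matrix H = [[0, 8], [8, 8]].
det(H) = -64, tr(H) = 8.
det(H) < 0, so H is indefinite: neither convex nor concave.

neither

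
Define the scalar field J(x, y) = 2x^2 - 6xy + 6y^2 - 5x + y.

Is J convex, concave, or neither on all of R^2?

J is quadratic, so its Hessian is the constant matrix H = [[4, -6], [-6, 12]].
det(H) = 12, tr(H) = 16.
det(H) > 0 and tr(H) > 0, so H is positive definite everywhere: convex.

convex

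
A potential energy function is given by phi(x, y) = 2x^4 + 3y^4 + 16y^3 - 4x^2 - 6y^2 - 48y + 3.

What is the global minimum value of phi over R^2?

-159

phi(x,y) separates as P(x) + Q(y) + 3, so its minimum is min P + min Q + 3.
P'(x) = 8x(x - 1)(x + 1) vanishes at x ∈ {-1, 0, 1}; Q'(y) = 12(y - 1)(y + 1)(y + 4) vanishes at y ∈ {-4, -1, 1}.
Local minima of P (where P''>0): P(-1)=-2, P(1)=-2. Local minima of Q: Q(-4)=-160, Q(1)=-35.
So the global minimum of phi is P(-1) + Q(-4) + 3 = -2 − 160 + 3 = -159, attained at (-1, -4).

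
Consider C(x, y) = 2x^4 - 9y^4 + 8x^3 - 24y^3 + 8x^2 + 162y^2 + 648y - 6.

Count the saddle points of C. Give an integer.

5

C separates as a function of x plus a function of y, so ∇C=0 decouples.
∂C/∂x = 8x(x + 1)(x + 2) = 0 at x ∈ {-2, -1, 0}; ∂C/∂y = -36(y - 3)(y + 2)(y + 3) = 0 at y ∈ {-3, -2, 3}.
The Hessian is diagonal: diag(C_xx, C_yy). Second derivatives: C_xx(-2)=16, C_xx(-1)=-8, C_xx(0)=16; C_yy(-3)=-216, C_yy(-2)=180, C_yy(3)=-1080.
Saddle points occur where the two diagonal entries have opposite signs: (-2, -3), (-2, 3), (-1, -2), (0, -3), (0, 3). Count: 5.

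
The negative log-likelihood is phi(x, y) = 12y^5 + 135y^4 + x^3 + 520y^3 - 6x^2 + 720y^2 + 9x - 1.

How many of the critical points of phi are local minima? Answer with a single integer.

2

phi separates as a function of x plus a function of y, so ∇phi=0 decouples.
∂phi/∂x = 3(x - 3)(x - 1) = 0 at x ∈ {1, 3}; ∂phi/∂y = 60y(y + 2)(y + 3)(y + 4) = 0 at y ∈ {-4, -3, -2, 0}.
The Hessian is diagonal: diag(phi_xx, phi_yy). Second derivatives: phi_xx(1)=-6, phi_xx(3)=6; phi_yy(-4)=-480, phi_yy(-3)=180, phi_yy(-2)=-240, phi_yy(0)=1440.
Local minima occur where both diagonal entries positive: (3, -3), (3, 0). Count: 2.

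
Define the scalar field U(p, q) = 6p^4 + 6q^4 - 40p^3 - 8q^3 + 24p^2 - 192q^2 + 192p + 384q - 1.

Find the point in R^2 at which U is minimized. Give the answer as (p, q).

U(p,q) separates as A(p) + B(q) − 1, so its minimum is min A + min B − 1.
A'(p) = 24(p - 4)(p - 2)(p + 1) vanishes at p ∈ {-1, 2, 4}; B'(q) = 24(q - 4)(q - 1)(q + 4) vanishes at q ∈ {-4, 1, 4}.
Local minima of A (where A''>0): A(-1)=-122, A(4)=128. Local minima of B: B(-4)=-2560, B(4)=-512.
So the global minimum of U is A(-1) + B(-4) − 1 = -122 − 2560 − 1 = -2683, attained at (-1, -4).

(-1, -4)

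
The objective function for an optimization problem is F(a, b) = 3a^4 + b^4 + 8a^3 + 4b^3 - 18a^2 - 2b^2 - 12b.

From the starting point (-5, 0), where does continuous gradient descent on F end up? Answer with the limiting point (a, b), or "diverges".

(-3, 1)

F is separable, so gradient descent decouples: a follows -∂F/∂a, b follows -∂F/∂b.
∂F/∂a = 12a(a - 1)(a + 3); at a=-5 this is -720, so a increases.
∂F/∂b = 4(b - 1)(b + 1)(b + 3); at b=0 this is -12, so b increases.
a converges to its nearest critical value -3 (a local min of the a-part); b converges to 1. The iterate converges to (-3, 1).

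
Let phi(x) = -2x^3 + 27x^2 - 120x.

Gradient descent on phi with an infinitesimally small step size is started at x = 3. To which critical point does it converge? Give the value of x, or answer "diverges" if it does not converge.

4

phi'(x) = -6(x - 5)(x - 4), so phi'(3) = -12.
Gradient descent moves in the -phi' direction, i.e. x is increasing.
The nearest critical point in that direction is x = 4, where phi'' = 6 > 0 (a local minimum). The iterate converges there.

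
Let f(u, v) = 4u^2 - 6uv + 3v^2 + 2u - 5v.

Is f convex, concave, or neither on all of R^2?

convex

f is quadratic, so its Hessian is the constant matrix H = [[8, -6], [-6, 6]].
det(H) = 12, tr(H) = 14.
det(H) > 0 and tr(H) > 0, so H is positive definite everywhere: convex.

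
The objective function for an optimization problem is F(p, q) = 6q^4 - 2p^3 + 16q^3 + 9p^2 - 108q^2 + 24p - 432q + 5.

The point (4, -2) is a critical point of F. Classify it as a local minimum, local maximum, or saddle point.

The mixed partial ∂²F/∂p∂q is 0, so the Hessian at any point is diag(F_pp, F_qq) = diag(6(-2p + 3), 24(3q^2 + 4q - 9)).
At (4, -2): H = diag(-30, -120).
Both eigenvalues are negative, so H is negative definite: a local maximum.

local maximum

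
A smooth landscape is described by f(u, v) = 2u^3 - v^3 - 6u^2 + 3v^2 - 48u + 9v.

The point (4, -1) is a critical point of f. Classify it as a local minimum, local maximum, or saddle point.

local minimum

The mixed partial ∂²f/∂u∂v is 0, so the Hessian at any point is diag(f_uu, f_vv) = diag(12(u - 1), 6(-v + 1)).
At (4, -1): H = diag(36, 12).
Both eigenvalues are positive, so H is positive definite: a local minimum.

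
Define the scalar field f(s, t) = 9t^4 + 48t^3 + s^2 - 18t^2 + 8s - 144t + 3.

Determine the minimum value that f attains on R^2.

-493

f(s,t) separates as P(s) + Q(t) + 3, so its minimum is min P + min Q + 3.
P'(s) = 2s + 8 vanishes at s ∈ {-4}; Q'(t) = 36(t - 1)(t + 1)(t + 4) vanishes at t ∈ {-4, -1, 1}.
Local minima of P (where P''>0): P(-4)=-16. Local minima of Q: Q(-4)=-480, Q(1)=-105.
So the global minimum of f is P(-4) + Q(-4) + 3 = -16 − 480 + 3 = -493, attained at (-4, -4).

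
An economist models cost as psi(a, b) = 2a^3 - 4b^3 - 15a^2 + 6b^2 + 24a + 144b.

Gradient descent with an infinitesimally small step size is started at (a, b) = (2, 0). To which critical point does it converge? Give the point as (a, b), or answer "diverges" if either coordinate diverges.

(4, -3)

psi is separable, so gradient descent decouples: a follows -∂psi/∂a, b follows -∂psi/∂b.
∂psi/∂a = 6(a - 4)(a - 1); at a=2 this is -12, so a increases.
∂psi/∂b = -12(b - 4)(b + 3); at b=0 this is 144, so b decreases.
a converges to its nearest critical value 4 (a local min of the a-part); b converges to -3. The iterate converges to (4, -3).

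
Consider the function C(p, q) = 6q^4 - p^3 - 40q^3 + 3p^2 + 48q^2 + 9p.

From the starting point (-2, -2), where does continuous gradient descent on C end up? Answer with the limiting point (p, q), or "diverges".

C is separable, so gradient descent decouples: p follows -∂C/∂p, q follows -∂C/∂q.
∂C/∂p = -3(p - 3)(p + 1); at p=-2 this is -15, so p increases.
∂C/∂q = 24q(q - 4)(q - 1); at q=-2 this is -864, so q increases.
p converges to its nearest critical value -1 (a local min of the p-part); q converges to 0. The iterate converges to (-1, 0).

(-1, 0)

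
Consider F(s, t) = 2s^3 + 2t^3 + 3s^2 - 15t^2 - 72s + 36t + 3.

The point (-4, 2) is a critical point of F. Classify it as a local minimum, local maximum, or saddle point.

The mixed partial ∂²F/∂s∂t is 0, so the Hessian at any point is diag(F_ss, F_tt) = diag(6(2s + 1), 6(2t - 5)).
At (-4, 2): H = diag(-42, -6).
Both eigenvalues are negative, so H is negative definite: a local maximum.

local maximum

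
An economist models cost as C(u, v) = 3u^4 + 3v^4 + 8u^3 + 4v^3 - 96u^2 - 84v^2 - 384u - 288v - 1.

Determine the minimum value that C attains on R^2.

-3265

C(u,v) separates as P(u) + Q(v) − 1, so its minimum is min P + min Q − 1.
P'(u) = 12(u - 4)(u + 2)(u + 4) vanishes at u ∈ {-4, -2, 4}; Q'(v) = 12(v - 4)(v + 2)(v + 3) vanishes at v ∈ {-3, -2, 4}.
Local minima of P (where P''>0): P(-4)=256, P(4)=-1792. Local minima of Q: Q(-3)=243, Q(4)=-1472.
So the global minimum of C is P(4) + Q(4) − 1 = -1792 − 1472 − 1 = -3265, attained at (4, 4).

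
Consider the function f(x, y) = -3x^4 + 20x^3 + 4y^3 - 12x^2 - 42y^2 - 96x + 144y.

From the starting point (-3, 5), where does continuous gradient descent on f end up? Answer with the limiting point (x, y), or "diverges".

f is separable, so gradient descent decouples: x follows -∂f/∂x, y follows -∂f/∂y.
∂f/∂x = -12(x - 4)(x - 2)(x + 1); at x=-3 this is 840, so x decreases.
∂f/∂y = 12(y - 4)(y - 3); at y=5 this is 24, so y decreases.
The x-coordinate has no critical point in that direction and runs off to infinity.

diverges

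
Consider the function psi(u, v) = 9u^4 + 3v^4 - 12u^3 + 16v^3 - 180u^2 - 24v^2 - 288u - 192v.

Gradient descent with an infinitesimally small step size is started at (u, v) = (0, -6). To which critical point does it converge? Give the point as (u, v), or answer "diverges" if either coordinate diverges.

psi is separable, so gradient descent decouples: u follows -∂psi/∂u, v follows -∂psi/∂v.
∂psi/∂u = 36(u - 4)(u + 1)(u + 2); at u=0 this is -288, so u increases.
∂psi/∂v = 12(v - 2)(v + 2)(v + 4); at v=-6 this is -768, so v increases.
u converges to its nearest critical value 4 (a local min of the u-part); v converges to -4. The iterate converges to (4, -4).

(4, -4)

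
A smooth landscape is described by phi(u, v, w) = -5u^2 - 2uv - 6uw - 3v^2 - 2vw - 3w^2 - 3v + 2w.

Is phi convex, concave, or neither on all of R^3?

concave

phi is quadratic, so its Hessian is the constant matrix H = [[-10, -2, -6], [-2, -6, -2], [-6, -2, -6]].
Leading principal minors: -10, 56, -128.
Signs alternate −, +, − ⇒ H ≺ 0 ⇒ concave.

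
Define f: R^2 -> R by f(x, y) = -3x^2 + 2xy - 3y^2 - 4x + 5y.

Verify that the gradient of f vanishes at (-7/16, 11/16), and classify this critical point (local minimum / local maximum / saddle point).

local maximum

∇f = (-6x + 2y - 4, 2x - 6y + 5); substituting (-7/16, 11/16) gives ∇f = (0, 0), so (-7/16, 11/16) is indeed a critical point.
The Hessian of f is constant: H = [[-6, 2], [2, -6]].
det(H) = (-6)·(-6) − 2² = 32.
det(H) > 0 and tr(H) = -12 < 0, so H is negative definite and the point is a local maximum.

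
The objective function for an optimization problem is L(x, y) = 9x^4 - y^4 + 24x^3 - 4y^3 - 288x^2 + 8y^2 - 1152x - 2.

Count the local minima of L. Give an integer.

L separates as a function of x plus a function of y, so ∇L=0 decouples.
∂L/∂x = 36(x - 4)(x + 2)(x + 4) = 0 at x ∈ {-4, -2, 4}; ∂L/∂y = -4y(y - 1)(y + 4) = 0 at y ∈ {-4, 0, 1}.
The Hessian is diagonal: diag(L_xx, L_yy). Second derivatives: L_xx(-4)=576, L_xx(-2)=-432, L_xx(4)=1728; L_yy(-4)=-80, L_yy(0)=16, L_yy(1)=-20.
Local minima occur where both diagonal entries positive: (-4, 0), (4, 0). Count: 2.

2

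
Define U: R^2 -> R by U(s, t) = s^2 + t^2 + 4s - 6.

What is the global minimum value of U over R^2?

U(s,t) separates as P(s) + Q(t) − 6, so its minimum is min P + min Q − 6.
P'(s) = 2s + 4 vanishes at s ∈ {-2}; Q'(t) = 2t vanishes at t ∈ {0}.
Local minima of P (where P''>0): P(-2)=-4. Local minima of Q: Q(0)=0.
So the global minimum of U is P(-2) + Q(0) − 6 = -4 + 0 − 6 = -10, attained at (-2, 0).

-10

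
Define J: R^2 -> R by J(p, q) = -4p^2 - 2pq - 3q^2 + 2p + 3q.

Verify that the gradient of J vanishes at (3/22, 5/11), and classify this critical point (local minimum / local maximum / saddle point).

local maximum

∇J = (-8p - 2q + 2, -2p - 6q + 3); substituting (3/22, 5/11) gives ∇J = (0, 0), so (3/22, 5/11) is indeed a critical point.
The Hessian of J is constant: H = [[-8, -2], [-2, -6]].
det(H) = (-8)·(-6) − (-2)² = 44.
det(H) > 0 and tr(H) = -14 < 0, so H is negative definite and the point is a local maximum.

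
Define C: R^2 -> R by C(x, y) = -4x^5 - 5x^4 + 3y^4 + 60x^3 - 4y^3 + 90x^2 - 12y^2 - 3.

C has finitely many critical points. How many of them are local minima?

C separates as a function of x plus a function of y, so ∇C=0 decouples.
∂C/∂x = -20x(x - 3)(x + 1)(x + 3) = 0 at x ∈ {-3, -1, 0, 3}; ∂C/∂y = 12y(y - 2)(y + 1) = 0 at y ∈ {-1, 0, 2}.
The Hessian is diagonal: diag(C_xx, C_yy). Second derivatives: C_xx(-3)=720, C_xx(-1)=-160, C_xx(0)=180, C_xx(3)=-1440; C_yy(-1)=36, C_yy(0)=-24, C_yy(2)=72.
Local minima occur where both diagonal entries positive: (-3, -1), (-3, 2), (0, -1), (0, 2). Count: 4.

4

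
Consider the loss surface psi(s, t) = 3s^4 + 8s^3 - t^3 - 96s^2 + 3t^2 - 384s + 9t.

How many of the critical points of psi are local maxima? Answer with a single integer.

psi separates as a function of s plus a function of t, so ∇psi=0 decouples.
∂psi/∂s = 12(s - 4)(s + 2)(s + 4) = 0 at s ∈ {-4, -2, 4}; ∂psi/∂t = -3(t - 3)(t + 1) = 0 at t ∈ {-1, 3}.
The Hessian is diagonal: diag(psi_ss, psi_tt). Second derivatives: psi_ss(-4)=192, psi_ss(-2)=-144, psi_ss(4)=576; psi_tt(-1)=12, psi_tt(3)=-12.
Local maxima occur where both diagonal entries negative: (-2, 3). Count: 1.

1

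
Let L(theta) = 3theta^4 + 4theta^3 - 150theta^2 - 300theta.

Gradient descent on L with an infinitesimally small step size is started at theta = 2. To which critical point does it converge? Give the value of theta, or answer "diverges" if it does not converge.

5

L'(theta) = 12(theta - 5)(theta + 1)(theta + 5), so L'(2) = -756.
Gradient descent moves in the -L' direction, i.e. theta is increasing.
The nearest critical point in that direction is theta = 5, where L'' = 720 > 0 (a local minimum). The iterate converges there.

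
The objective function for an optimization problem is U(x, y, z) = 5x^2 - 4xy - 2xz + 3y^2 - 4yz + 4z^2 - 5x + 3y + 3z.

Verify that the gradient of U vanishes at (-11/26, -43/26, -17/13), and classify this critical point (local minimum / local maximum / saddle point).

local minimum

∇U = (10x - 4y - 2z - 5, -4x + 6y - 4z + 3, -2x - 4y + 8z + 3); substituting (-11/26, -43/26, -17/13) gives ∇U = (0, 0, 0), so (-11/26, -43/26, -17/13) is indeed a critical point.
The Hessian is constant: H = [[10, -4, -2], [-4, 6, -4], [-2, -4, 8]].
Leading principal minors: Δ₁ = 10, Δ₂ = 44, Δ₃ = 104.
All leading minors are positive, so H is positive definite: a local minimum.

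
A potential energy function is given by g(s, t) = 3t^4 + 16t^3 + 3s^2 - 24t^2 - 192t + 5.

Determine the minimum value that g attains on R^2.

-299

g(s,t) separates as P(s) + Q(t) + 5, so its minimum is min P + min Q + 5.
P'(s) = 6s vanishes at s ∈ {0}; Q'(t) = 12(t - 2)(t + 2)(t + 4) vanishes at t ∈ {-4, -2, 2}.
Local minima of P (where P''>0): P(0)=0. Local minima of Q: Q(-4)=128, Q(2)=-304.
So the global minimum of g is P(0) + Q(2) + 5 = 0 − 304 + 5 = -299, attained at (0, 2).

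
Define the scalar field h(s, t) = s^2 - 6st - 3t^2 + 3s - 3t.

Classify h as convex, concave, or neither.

neither

h is quadratic, so its Hessian is the constant matrix H = [[2, -6], [-6, -6]].
det(H) = -48, tr(H) = -4.
det(H) < 0, so H is indefinite: neither convex nor concave.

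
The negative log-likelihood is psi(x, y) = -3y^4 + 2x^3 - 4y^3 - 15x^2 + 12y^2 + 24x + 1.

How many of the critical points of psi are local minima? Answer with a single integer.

psi separates as a function of x plus a function of y, so ∇psi=0 decouples.
∂psi/∂x = 6(x - 4)(x - 1) = 0 at x ∈ {1, 4}; ∂psi/∂y = -12y(y - 1)(y + 2) = 0 at y ∈ {-2, 0, 1}.
The Hessian is diagonal: diag(psi_xx, psi_yy). Second derivatives: psi_xx(1)=-18, psi_xx(4)=18; psi_yy(-2)=-72, psi_yy(0)=24, psi_yy(1)=-36.
Local minima occur where both diagonal entries positive: (4, 0). Count: 1.

1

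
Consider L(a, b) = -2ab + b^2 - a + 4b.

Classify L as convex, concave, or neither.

neither

L is quadratic, so its Hessian is the constant matrix H = [[0, -2], [-2, 2]].
det(H) = -4, tr(H) = 2.
det(H) < 0, so H is indefinite: neither convex nor concave.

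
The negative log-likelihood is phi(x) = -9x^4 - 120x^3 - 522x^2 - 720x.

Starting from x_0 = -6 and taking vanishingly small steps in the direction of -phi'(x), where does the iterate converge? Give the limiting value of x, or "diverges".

phi'(x) = -36(x + 1)(x + 4)(x + 5), so phi'(-6) = 360.
Gradient descent moves in the -phi' direction, i.e. x is decreasing.
There is no critical point below x=-6, and phi' keeps the same sign, so the iterate runs off to −∞.

diverges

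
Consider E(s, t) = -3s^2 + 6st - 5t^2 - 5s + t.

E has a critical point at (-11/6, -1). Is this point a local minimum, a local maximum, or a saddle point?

local maximum

The Hessian of E is constant: H = [[-6, 6], [6, -10]].
det(H) = (-6)·(-10) − 6² = 24.
det(H) > 0 and tr(H) = -16 < 0, so H is negative definite and the point is a local maximum.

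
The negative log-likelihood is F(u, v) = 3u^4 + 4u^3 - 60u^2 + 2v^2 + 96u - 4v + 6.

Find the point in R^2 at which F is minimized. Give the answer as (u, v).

(-4, 1)

F(u,v) separates as P(u) + Q(v) + 6, so its minimum is min P + min Q + 6.
P'(u) = 12(u - 2)(u - 1)(u + 4) vanishes at u ∈ {-4, 1, 2}; Q'(v) = 4v - 4 vanishes at v ∈ {1}.
Local minima of P (where P''>0): P(-4)=-832, P(2)=32. Local minima of Q: Q(1)=-2.
So the global minimum of F is P(-4) + Q(1) + 6 = -832 − 2 + 6 = -828, attained at (-4, 1).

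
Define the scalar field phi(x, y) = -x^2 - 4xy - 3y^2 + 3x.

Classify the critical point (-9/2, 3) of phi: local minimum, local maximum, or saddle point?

saddle point

The Hessian of phi is constant: H = [[-2, -4], [-4, -6]].
det(H) = (-2)·(-6) − (-4)² = -4.
Since det(H) < 0, H is indefinite and the critical point is a saddle point.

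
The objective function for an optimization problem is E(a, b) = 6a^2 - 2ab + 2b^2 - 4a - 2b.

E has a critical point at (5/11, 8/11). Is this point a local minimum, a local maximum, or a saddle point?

The Hessian of E is constant: H = [[12, -2], [-2, 4]].
det(H) = 12·4 − (-2)² = 44.
det(H) > 0 and tr(H) = 16 > 0, so H is positive definite and the point is a local minimum.

local minimum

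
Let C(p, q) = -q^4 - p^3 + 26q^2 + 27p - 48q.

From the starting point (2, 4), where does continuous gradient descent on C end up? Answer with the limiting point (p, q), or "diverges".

diverges

C is separable, so gradient descent decouples: p follows -∂C/∂p, q follows -∂C/∂q.
∂C/∂p = -3(p - 3)(p + 3); at p=2 this is 15, so p decreases.
∂C/∂q = -4(q - 3)(q - 1)(q + 4); at q=4 this is -96, so q increases.
The q-coordinate has no critical point in that direction and runs off to infinity.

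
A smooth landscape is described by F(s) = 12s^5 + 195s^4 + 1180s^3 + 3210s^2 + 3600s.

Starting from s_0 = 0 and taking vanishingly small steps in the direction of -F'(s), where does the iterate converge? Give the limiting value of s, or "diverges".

-1

F'(s) = 60(s + 1)(s + 3)(s + 4)(s + 5), so F'(0) = 3600.
Gradient descent moves in the -F' direction, i.e. s is decreasing.
The nearest critical point in that direction is s = -1, where F'' = 1440 > 0 (a local minimum). The iterate converges there.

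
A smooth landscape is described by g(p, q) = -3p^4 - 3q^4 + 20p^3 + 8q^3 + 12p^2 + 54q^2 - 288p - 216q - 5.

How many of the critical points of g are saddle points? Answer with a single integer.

g separates as a function of p plus a function of q, so ∇g=0 decouples.
∂g/∂p = -12(p - 4)(p - 3)(p + 2) = 0 at p ∈ {-2, 3, 4}; ∂g/∂q = -12(q - 3)(q - 2)(q + 3) = 0 at q ∈ {-3, 2, 3}.
The Hessian is diagonal: diag(g_pp, g_qq). Second derivatives: g_pp(-2)=-360, g_pp(3)=60, g_pp(4)=-72; g_qq(-3)=-360, g_qq(2)=60, g_qq(3)=-72.
Saddle points occur where the two diagonal entries have opposite signs: (-2, 2), (3, -3), (3, 3), (4, 2). Count: 4.

4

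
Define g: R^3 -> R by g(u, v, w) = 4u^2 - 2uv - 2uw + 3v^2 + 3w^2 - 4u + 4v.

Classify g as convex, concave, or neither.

convex

g is quadratic, so its Hessian is the constant matrix H = [[8, -2, -2], [-2, 6, 0], [-2, 0, 6]].
Leading principal minors: 8, 44, 240.
All positive ⇒ H ≻ 0 ⇒ convex.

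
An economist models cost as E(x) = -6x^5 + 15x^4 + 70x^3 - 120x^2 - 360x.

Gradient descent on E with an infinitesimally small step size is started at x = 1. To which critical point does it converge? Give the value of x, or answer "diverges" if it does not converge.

E'(x) = -30(x - 3)(x - 2)(x + 1)(x + 2), so E'(1) = -360.
Gradient descent moves in the -E' direction, i.e. x is increasing.
The nearest critical point in that direction is x = 2, where E'' = 360 > 0 (a local minimum). The iterate converges there.

2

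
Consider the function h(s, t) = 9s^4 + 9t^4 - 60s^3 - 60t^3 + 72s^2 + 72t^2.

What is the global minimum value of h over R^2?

h(s,t) separates as P(s) + Q(t), so its minimum is min P + min Q.
P'(s) = 36s(s - 4)(s - 1) vanishes at s ∈ {0, 1, 4}; Q'(t) = 36t(t - 4)(t - 1) vanishes at t ∈ {0, 1, 4}.
Local minima of P (where P''>0): P(0)=0, P(4)=-384. Local minima of Q: Q(0)=0, Q(4)=-384.
So the global minimum of h is P(4) + Q(4) = -384 − 384 = -768, attained at (4, 4).

-768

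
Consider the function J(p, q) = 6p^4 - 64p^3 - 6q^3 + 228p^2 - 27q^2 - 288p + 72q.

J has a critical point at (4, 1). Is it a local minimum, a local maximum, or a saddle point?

saddle point

The mixed partial ∂²J/∂p∂q is 0, so the Hessian at any point is diag(J_pp, J_qq) = diag(24(3p^2 - 16p + 19), -18(2q + 3)).
At (4, 1): H = diag(72, -90).
The eigenvalues have opposite signs, so H is indefinite: a saddle point.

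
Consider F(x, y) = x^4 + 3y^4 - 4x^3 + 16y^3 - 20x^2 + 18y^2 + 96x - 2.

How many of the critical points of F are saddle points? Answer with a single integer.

F separates as a function of x plus a function of y, so ∇F=0 decouples.
∂F/∂x = 4(x - 4)(x - 2)(x + 3) = 0 at x ∈ {-3, 2, 4}; ∂F/∂y = 12y(y + 1)(y + 3) = 0 at y ∈ {-3, -1, 0}.
The Hessian is diagonal: diag(F_xx, F_yy). Second derivatives: F_xx(-3)=140, F_xx(2)=-40, F_xx(4)=56; F_yy(-3)=72, F_yy(-1)=-24, F_yy(0)=36.
Saddle points occur where the two diagonal entries have opposite signs: (-3, -1), (2, -3), (2, 0), (4, -1). Count: 4.

4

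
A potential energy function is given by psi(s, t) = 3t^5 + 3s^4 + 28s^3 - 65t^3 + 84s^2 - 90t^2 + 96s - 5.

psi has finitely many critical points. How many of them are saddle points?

psi separates as a function of s plus a function of t, so ∇psi=0 decouples.
∂psi/∂s = 12(s + 1)(s + 2)(s + 4) = 0 at s ∈ {-4, -2, -1}; ∂psi/∂t = 15t(t - 4)(t + 1)(t + 3) = 0 at t ∈ {-3, -1, 0, 4}.
The Hessian is diagonal: diag(psi_ss, psi_tt). Second derivatives: psi_ss(-4)=72, psi_ss(-2)=-24, psi_ss(-1)=36; psi_tt(-3)=-630, psi_tt(-1)=150, psi_tt(0)=-180, psi_tt(4)=2100.
Saddle points occur where the two diagonal entries have opposite signs: (-4, -3), (-4, 0), (-2, -1), (-2, 4), (-1, -3), (-1, 0). Count: 6.

6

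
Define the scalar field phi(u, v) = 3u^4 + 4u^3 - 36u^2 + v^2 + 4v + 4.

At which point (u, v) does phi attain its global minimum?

(-3, -2)

phi(u,v) separates as P(u) + Q(v) + 4, so its minimum is min P + min Q + 4.
P'(u) = 12u(u - 2)(u + 3) vanishes at u ∈ {-3, 0, 2}; Q'(v) = 2v + 4 vanishes at v ∈ {-2}.
Local minima of P (where P''>0): P(-3)=-189, P(2)=-64. Local minima of Q: Q(-2)=-4.
So the global minimum of phi is P(-3) + Q(-2) + 4 = -189 − 4 + 4 = -189, attained at (-3, -2).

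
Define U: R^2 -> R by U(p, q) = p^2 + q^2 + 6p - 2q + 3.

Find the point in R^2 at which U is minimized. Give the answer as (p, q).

(-3, 1)

U(p,q) separates as A(p) + B(q) + 3, so its minimum is min A + min B + 3.
A'(p) = 2p + 6 vanishes at p ∈ {-3}; B'(q) = 2q - 2 vanishes at q ∈ {1}.
Local minima of A (where A''>0): A(-3)=-9. Local minima of B: B(1)=-1.
So the global minimum of U is A(-3) + B(1) + 3 = -9 − 1 + 3 = -7, attained at (-3, 1).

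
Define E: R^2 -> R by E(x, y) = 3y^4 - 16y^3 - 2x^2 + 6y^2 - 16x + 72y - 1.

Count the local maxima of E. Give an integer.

E separates as a function of x plus a function of y, so ∇E=0 decouples.
∂E/∂x = -4(x + 4) = 0 at x ∈ {-4}; ∂E/∂y = 12(y - 3)(y - 2)(y + 1) = 0 at y ∈ {-1, 2, 3}.
The Hessian is diagonal: diag(E_xx, E_yy). Second derivatives: E_xx(-4)=-4; E_yy(-1)=144, E_yy(2)=-36, E_yy(3)=48.
Local maxima occur where both diagonal entries negative: (-4, 2). Count: 1.

1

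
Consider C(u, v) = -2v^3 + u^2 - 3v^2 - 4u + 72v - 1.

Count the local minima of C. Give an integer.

1

C separates as a function of u plus a function of v, so ∇C=0 decouples.
∂C/∂u = 2(u - 2) = 0 at u ∈ {2}; ∂C/∂v = -6(v - 3)(v + 4) = 0 at v ∈ {-4, 3}.
The Hessian is diagonal: diag(C_uu, C_vv). Second derivatives: C_uu(2)=2; C_vv(-4)=42, C_vv(3)=-42.
Local minima occur where both diagonal entries positive: (2, -4). Count: 1.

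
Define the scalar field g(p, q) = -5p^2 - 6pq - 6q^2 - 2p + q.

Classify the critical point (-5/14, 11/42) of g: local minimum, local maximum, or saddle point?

local maximum

The Hessian of g is constant: H = [[-10, -6], [-6, -12]].
det(H) = (-10)·(-12) − (-6)² = 84.
det(H) > 0 and tr(H) = -22 < 0, so H is negative definite and the point is a local maximum.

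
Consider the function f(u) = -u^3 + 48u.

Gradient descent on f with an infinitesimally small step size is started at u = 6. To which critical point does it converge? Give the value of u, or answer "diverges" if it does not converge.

diverges

f'(u) = -3(u - 4)(u + 4), so f'(6) = -60.
Gradient descent moves in the -f' direction, i.e. u is increasing.
There is no critical point above u=6, and f' keeps the same sign, so the iterate runs off to +∞.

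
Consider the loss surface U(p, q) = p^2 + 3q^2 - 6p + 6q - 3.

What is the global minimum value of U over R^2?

-15

U(p,q) separates as A(p) + B(q) − 3, so its minimum is min A + min B − 3.
A'(p) = 2p - 6 vanishes at p ∈ {3}; B'(q) = 6q + 6 vanishes at q ∈ {-1}.
Local minima of A (where A''>0): A(3)=-9. Local minima of B: B(-1)=-3.
So the global minimum of U is A(3) + B(-1) − 3 = -9 − 3 − 3 = -15, attained at (3, -1).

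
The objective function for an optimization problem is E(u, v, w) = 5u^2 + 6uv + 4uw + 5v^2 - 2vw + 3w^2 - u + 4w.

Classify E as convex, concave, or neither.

convex

E is quadratic, so its Hessian is the constant matrix H = [[10, 6, 4], [6, 10, -2], [4, -2, 6]].
Leading principal minors: 10, 64, 88.
All positive ⇒ H ≻ 0 ⇒ convex.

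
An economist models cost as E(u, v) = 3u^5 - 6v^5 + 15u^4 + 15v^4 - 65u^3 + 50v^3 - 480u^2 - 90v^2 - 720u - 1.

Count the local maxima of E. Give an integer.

4

E separates as a function of u plus a function of v, so ∇E=0 decouples.
∂E/∂u = 15(u - 4)(u + 1)(u + 3)(u + 4) = 0 at u ∈ {-4, -3, -1, 4}; ∂E/∂v = -30v(v - 3)(v - 1)(v + 2) = 0 at v ∈ {-2, 0, 1, 3}.
The Hessian is diagonal: diag(E_uu, E_vv). Second derivatives: E_uu(-4)=-360, E_uu(-3)=210, E_uu(-1)=-450, E_uu(4)=4200; E_vv(-2)=900, E_vv(0)=-180, E_vv(1)=180, E_vv(3)=-900.
Local maxima occur where both diagonal entries negative: (-4, 0), (-4, 3), (-1, 0), (-1, 3). Count: 4.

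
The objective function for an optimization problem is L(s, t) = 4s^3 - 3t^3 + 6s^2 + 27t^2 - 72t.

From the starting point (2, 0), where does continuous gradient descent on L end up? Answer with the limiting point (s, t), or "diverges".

L is separable, so gradient descent decouples: s follows -∂L/∂s, t follows -∂L/∂t.
∂L/∂s = 12s(s + 1); at s=2 this is 72, so s decreases.
∂L/∂t = -9(t - 4)(t - 2); at t=0 this is -72, so t increases.
s converges to its nearest critical value 0 (a local min of the s-part); t converges to 2. The iterate converges to (0, 2).

(0, 2)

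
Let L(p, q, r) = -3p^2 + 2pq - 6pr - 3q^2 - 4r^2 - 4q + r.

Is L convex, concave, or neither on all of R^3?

L is quadratic, so its Hessian is the constant matrix H = [[-6, 2, -6], [2, -6, 0], [-6, 0, -8]].
Leading principal minors: -6, 32, -40.
Signs alternate −, +, − ⇒ H ≺ 0 ⇒ concave.

concave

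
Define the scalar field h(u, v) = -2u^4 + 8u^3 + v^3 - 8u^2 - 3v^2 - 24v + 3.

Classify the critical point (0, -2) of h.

local maximum

The mixed partial ∂²h/∂u∂v is 0, so the Hessian at any point is diag(h_uu, h_vv) = diag(8(-3u^2 + 6u - 2), 6(v - 1)).
At (0, -2): H = diag(-16, -18).
Both eigenvalues are negative, so H is negative definite: a local maximum.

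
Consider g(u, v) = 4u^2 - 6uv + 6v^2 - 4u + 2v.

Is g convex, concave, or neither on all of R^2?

convex

g is quadratic, so its Hessian is the constant matrix H = [[8, -6], [-6, 12]].
det(H) = 60, tr(H) = 20.
det(H) > 0 and tr(H) > 0, so H is positive definite everywhere: convex.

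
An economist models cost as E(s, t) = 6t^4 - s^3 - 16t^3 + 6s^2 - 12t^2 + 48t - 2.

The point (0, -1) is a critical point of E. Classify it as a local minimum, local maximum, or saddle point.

local minimum

The mixed partial ∂²E/∂s∂t is 0, so the Hessian at any point is diag(E_ss, E_tt) = diag(6(-s + 2), 24(3t^2 - 4t - 1)).
At (0, -1): H = diag(12, 144).
Both eigenvalues are positive, so H is positive definite: a local minimum.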